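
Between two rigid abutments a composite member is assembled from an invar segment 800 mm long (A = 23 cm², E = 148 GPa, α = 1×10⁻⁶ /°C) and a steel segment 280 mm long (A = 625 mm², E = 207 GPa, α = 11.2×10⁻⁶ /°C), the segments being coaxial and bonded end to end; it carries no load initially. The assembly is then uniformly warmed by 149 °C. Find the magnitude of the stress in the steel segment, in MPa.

σ ≈ 208 MPa (compressive)

If the supports were absent, the total length change would be Σ αᵢΔT Lᵢ = 1×10⁻⁶×149×800 + 11.2×10⁻⁶×149×280 = 0.5865 mm.
Since the ends are fixed, an axial force P builds up, equal in every segment, with P · Σ Lᵢ/(AᵢEᵢ) = δ_free.
Σ Lᵢ/(AᵢEᵢ) = 800/(2300×148×10³) + 280/(625×207×10³) = 4.514×10⁻⁶ mm/N.
Hence P = δ_free / Σ(L/AE) = 0.5865/4.514×10⁻⁶ = 129.9 kN (compressive).
σ_{steel} = P / A = 129900 / 625 = 207.9 MPa.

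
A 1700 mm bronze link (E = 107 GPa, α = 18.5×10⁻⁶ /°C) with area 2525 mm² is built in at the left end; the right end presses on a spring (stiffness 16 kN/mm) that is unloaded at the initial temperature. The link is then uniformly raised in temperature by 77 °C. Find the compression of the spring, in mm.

δ ≈ 2.2 mm

The unrestrained thermal change is αΔT L = 18.5×10⁻⁶ × 77 × 1700 = 2.422 mm.
Let P be the compressive force at the spring. The link shortens elastically by PL/(AE) and the spring compresses by P/k; together these equal δ_free.
So P = δ_free / [L/(AE) + 1/k] = 2.422 / [ 1700/(2525×107×10³) + 1/(16×10³) ].
P = 2.422 / 6.879×10⁻⁵ = 35200 N.
Spring compression = P/k = 35200/(16×10³) = 2.2 mm.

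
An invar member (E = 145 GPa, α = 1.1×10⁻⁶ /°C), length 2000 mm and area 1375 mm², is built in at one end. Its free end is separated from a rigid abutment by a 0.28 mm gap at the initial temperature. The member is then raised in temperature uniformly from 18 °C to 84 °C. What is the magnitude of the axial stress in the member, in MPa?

If the wall were absent the member would grow by αΔT L = 1.1×10⁻⁶ × 66 × 2000 = 0.1452 mm.
Since δ_free = 0.145 mm is less than the 0.28 mm gap, the member never touches the wall. No axial force develops.

σ ≈ 0 MPa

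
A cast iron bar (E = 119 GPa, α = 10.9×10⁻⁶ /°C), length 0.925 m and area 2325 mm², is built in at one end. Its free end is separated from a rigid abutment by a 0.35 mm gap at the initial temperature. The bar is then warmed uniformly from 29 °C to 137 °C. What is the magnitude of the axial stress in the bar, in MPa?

Unrestrained expansion: δ_free = αΔT L = 10.9×10⁻⁶ × 108 × 925 = 1.089 mm.
This exceeds the 0.35 mm gap, so the wall pushes back. The portion of expansion that must be recovered elastically is δ_free − gap = 1.089 − 0.35 = 0.7389 mm.
Compatibility: PL/(AE) = 0.7389 mm, so σ = P/A = E × (0.7389/925) = 95.06 MPa.

σ ≈ 95.1 MPa (compressive)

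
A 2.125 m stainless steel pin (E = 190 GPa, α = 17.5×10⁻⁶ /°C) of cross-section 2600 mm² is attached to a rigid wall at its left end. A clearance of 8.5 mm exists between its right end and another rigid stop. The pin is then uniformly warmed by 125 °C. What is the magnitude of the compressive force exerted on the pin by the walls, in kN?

P ≈ 0 kN

Unrestrained expansion: δ_free = αΔT L = 17.5×10⁻⁶ × 125 × 2125 = 4.648 mm.
Since δ_free = 4.65 mm is less than the 8.5 mm gap, the pin never touches the wall. No axial force develops.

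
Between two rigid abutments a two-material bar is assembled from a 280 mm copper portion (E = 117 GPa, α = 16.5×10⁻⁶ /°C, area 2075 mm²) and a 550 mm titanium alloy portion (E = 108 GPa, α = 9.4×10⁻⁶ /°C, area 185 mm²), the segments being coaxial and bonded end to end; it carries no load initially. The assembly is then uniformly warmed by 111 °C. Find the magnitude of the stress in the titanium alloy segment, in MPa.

Free thermal expansion of the whole bar: Σ αᵢΔT Lᵢ = 16.5×10⁻⁶×111×280 + 9.4×10⁻⁶×111×550 = 1.087 mm.
The rigid supports impose zero overall length change; the single axial force P common to all segments must satisfy P Σ Lᵢ/(AᵢEᵢ) = δ_free.
Σ Lᵢ/(AᵢEᵢ) = 280/(2075×117×10³) + 550/(185×108×10³) = 2.868×10⁻⁵ mm/N.
So P = 1.087 / 2.868×10⁻⁵ = 37.89 kN, compressive.
σ_{titanium alloy} = P / A = 37890 / 185 = 204.8 MPa.

σ ≈ 205 MPa (compressive)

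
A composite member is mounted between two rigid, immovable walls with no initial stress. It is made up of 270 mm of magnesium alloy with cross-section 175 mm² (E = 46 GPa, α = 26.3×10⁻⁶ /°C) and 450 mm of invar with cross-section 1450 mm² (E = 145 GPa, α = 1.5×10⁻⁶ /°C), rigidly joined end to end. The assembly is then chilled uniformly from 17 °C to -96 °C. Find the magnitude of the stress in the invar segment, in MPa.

σ ≈ 17 MPa (tensile)

If the supports were absent, the total length change would be Σ αᵢΔT Lᵢ = 26.3×10⁻⁶×113×270 + 1.5×10⁻⁶×113×450 = 0.8787 mm.
The walls prevent any net length change, so an axial force P (same in every segment) develops. Compatibility: P · Σ Lᵢ/(AᵢEᵢ) = δ_free.
Σ Lᵢ/(AᵢEᵢ) = 270/(175×46×10³) + 450/(1450×145×10³) = 3.568×10⁻⁵ mm/N.
Hence P = δ_free / Σ(L/AE) = 0.8787/3.568×10⁻⁵ = 24.63 kN (tensile).
σ_{invar} = P / A = 24630 / 1450 = 16.98 MPa.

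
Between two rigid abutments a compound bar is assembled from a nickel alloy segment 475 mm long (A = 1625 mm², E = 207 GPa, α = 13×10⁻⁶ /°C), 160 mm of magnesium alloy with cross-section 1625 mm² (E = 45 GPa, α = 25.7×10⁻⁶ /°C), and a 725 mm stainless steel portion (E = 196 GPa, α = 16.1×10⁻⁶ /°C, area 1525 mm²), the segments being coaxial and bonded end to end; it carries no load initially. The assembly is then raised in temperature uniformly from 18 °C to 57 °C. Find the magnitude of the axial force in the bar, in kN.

P ≈ 142 kN (compressive)

If the supports were absent, the total length change would be Σ αᵢΔT Lᵢ = 13×10⁻⁶×39×475 + 25.7×10⁻⁶×39×160 + 16.1×10⁻⁶×39×725 = 0.8564 mm.
Since the ends are fixed, an axial force P builds up, equal in every segment, with P · Σ Lᵢ/(AᵢEᵢ) = δ_free.
Σ Lᵢ/(AᵢEᵢ) = 475/(1625×207×10³) + 160/(1625×45×10³) + 725/(1525×196×10³) = 6.026×10⁻⁶ mm/N.
Hence P = δ_free / Σ(L/AE) = 0.8564/6.026×10⁻⁶ = 142.1 kN (compressive).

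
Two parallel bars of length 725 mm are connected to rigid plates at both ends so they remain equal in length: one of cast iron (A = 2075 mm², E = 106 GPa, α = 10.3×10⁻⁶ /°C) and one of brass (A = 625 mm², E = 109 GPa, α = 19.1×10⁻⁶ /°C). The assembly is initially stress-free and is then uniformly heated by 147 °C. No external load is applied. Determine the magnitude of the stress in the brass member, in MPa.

σ ≈ 108 MPa (compressive)

Both members must finish at the same length. With the larger α, the brass tends to over-expand; the plates restrain it, putting the brass in compression and the cast iron in tension. With no external load the two internal forces are equal and opposite, magnitude P.
Equating the net (thermal + elastic) strains gives |α₁ − α₂|·ΔT = P·[1/(A₁E₁) + 1/(A₂E₂)].
|α₁ − α₂|·ΔT = 8.8×10⁻⁶ × 147 = 0.001294.
1/(A₁E₁) + 1/(A₂E₂) = 1/(2075×106×10³) + 1/(625×109×10³) = 1.923×10⁻⁸ N⁻¹.
So P = 0.001294 / 1.923×10⁻⁸ = 67.29 kN.
σ_{brass} = P/A₂ = 67290/625 = 107.7 MPa, compressive.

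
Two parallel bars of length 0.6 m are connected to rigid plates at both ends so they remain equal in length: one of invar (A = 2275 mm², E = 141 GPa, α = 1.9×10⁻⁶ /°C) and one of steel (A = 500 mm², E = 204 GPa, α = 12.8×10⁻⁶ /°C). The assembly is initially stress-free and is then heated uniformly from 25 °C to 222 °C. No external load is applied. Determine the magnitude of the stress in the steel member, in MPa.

σ ≈ 332 MPa (compressive)

Equilibrium of a rigid end plate with no external load gives equal and opposite internal forces ±P in the two members. Since α_{steel} > α_{invar}, heating drives the steel into compression and the invar into tension.
Equating the net (thermal + elastic) strains gives |α₁ − α₂|·ΔT = P·[1/(A₁E₁) + 1/(A₂E₂)].
|α₁ − α₂|·ΔT = 10.9×10⁻⁶ × 197 = 0.002147.
1/(A₁E₁) + 1/(A₂E₂) = 1/(2275×141×10³) + 1/(500×204×10³) = 1.292×10⁻⁸ N⁻¹.
So P = 0.002147 / 1.292×10⁻⁸ = 166.2 kN.
σ_{steel} = P/A₂ = 166200/500 = 332.4 MPa, compressive.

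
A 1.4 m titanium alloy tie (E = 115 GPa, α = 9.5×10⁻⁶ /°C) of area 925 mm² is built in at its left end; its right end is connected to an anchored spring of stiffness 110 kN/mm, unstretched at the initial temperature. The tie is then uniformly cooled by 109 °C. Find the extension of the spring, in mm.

Free thermal contraction: δ_free = αΔT L = 9.5×10⁻⁶ × 109 × 1400 = 1.45 mm.
With a force P in the spring, the elastic change of the tie is PL/(AE) and that of the spring is P/k; compatibility requires their sum to equal δ_free.
So P = δ_free / [L/(AE) + 1/k] = 1.45 / [ 1400/(925×115×10³) + 1/(110×10³) ].
P = 1.45 / 2.225×10⁻⁵ = 65150 N.
Spring extension = P/k = 65150/(110×10³) = 0.5923 mm.

δ ≈ 0.592 mm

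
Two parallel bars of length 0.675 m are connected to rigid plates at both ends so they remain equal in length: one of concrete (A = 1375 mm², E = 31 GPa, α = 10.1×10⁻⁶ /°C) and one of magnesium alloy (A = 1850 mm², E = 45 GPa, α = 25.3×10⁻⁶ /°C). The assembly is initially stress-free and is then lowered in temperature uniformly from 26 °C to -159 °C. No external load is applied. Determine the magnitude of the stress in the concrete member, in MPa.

σ ≈ 57.7 MPa (compressive)

Equilibrium of a rigid end plate with no external load gives equal and opposite internal forces ±P in the two members. Since α_{magnesium alloy} > α_{concrete}, cooling drives the magnesium alloy into tension and the concrete into compression.
Setting the final lengths equal and cancelling L: (α₁ − α₂)ΔT = P/(A₁E₁) + P/(A₂E₂).
|α₁ − α₂|·ΔT = 15.2×10⁻⁶ × 185 = 0.002812.
1/(A₁E₁) + 1/(A₂E₂) = 1/(1375×31×10³) + 1/(1850×45×10³) = 3.547×10⁻⁸ N⁻¹.
P = 0.002812 / 3.547×10⁻⁸ = 79270 N = 79.27 kN.
σ_{concrete} = P/A₁ = 79270/1375 = 57.65 MPa, compressive.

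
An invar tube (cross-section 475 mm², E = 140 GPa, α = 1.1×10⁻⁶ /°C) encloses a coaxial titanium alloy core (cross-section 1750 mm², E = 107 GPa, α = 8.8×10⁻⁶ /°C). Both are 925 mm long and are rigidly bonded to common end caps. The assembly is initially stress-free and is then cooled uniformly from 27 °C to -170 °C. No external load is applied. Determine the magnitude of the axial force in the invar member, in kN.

P ≈ 74.4 kN (compressive in the invar)

Equilibrium of a rigid end plate with no external load gives equal and opposite internal forces ±P in the two members. Since α_{titanium alloy} > α_{invar}, cooling drives the titanium alloy into tension and the invar into compression.
Setting the final lengths equal and cancelling L: (α₁ − α₂)ΔT = P/(A₁E₁) + P/(A₂E₂).
|α₁ − α₂|·ΔT = 7.7×10⁻⁶ × 197 = 0.001517.
1/(A₁E₁) + 1/(A₂E₂) = 1/(475×140×10³) + 1/(1750×107×10³) = 2.038×10⁻⁸ N⁻¹.
So P = 0.001517 / 2.038×10⁻⁸ = 74.44 kN.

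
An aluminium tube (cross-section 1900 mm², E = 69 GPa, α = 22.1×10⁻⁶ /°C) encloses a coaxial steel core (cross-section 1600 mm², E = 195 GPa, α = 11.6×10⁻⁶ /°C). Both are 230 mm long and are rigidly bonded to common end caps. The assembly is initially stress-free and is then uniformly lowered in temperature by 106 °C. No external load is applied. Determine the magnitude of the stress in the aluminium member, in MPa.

The aluminium has the larger α, so on cooling it would change length more than the steel if both were free. The rigid plates force a common final length, so the aluminium is put into tension and the steel into compression, with equal and opposite forces P (no external load).
Compatibility of the two members (thermal + elastic change equal): (α₁ − α₂)ΔT = P·[1/(A₁E₁) + 1/(A₂E₂)].
|α₁ − α₂|·ΔT = 10.5×10⁻⁶ × 106 = 0.001113.
1/(A₁E₁) + 1/(A₂E₂) = 1/(1900×69×10³) + 1/(1600×195×10³) = 1.083×10⁻⁸ N⁻¹.
So P = 0.001113 / 1.083×10⁻⁸ = 102.7 kN.
σ_{aluminium} = P/A₁ = 102700/1900 = 54.08 MPa, tensile.

σ ≈ 54.1 MPa (tensile)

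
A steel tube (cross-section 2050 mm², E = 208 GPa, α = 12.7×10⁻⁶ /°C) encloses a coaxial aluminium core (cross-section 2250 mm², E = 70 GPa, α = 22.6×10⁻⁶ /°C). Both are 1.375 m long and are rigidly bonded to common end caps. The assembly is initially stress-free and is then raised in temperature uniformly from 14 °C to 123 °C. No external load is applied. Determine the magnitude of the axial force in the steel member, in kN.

P ≈ 124 kN (tensile in the steel)

Both members must finish at the same length. With the larger α, the aluminium tends to over-expand; the plates restrain it, putting the aluminium in compression and the steel in tension. With no external load the two internal forces are equal and opposite, magnitude P.
Setting the final lengths equal and cancelling L: (α₁ − α₂)ΔT = P/(A₁E₁) + P/(A₂E₂).
|α₁ − α₂|·ΔT = 9.9×10⁻⁶ × 109 = 0.001079.
1/(A₁E₁) + 1/(A₂E₂) = 1/(2050×208×10³) + 1/(2250×70×10³) = 8.694×10⁻⁹ N⁻¹.
P = 0.001079 / 8.694×10⁻⁹ = 124100 N = 124.1 kN.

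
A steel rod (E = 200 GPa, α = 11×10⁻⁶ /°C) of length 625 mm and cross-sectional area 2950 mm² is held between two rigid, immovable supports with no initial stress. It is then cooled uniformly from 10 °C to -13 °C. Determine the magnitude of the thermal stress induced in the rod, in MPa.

The supports are rigid, so the total axial strain is zero. The restrained thermal strain is ε = αΔT = 11×10⁻⁶ × 23 = 253×10⁻⁶.
The stress required to suppress this strain is σ = Eε = 200×10³ × 253×10⁻⁶ = 50.6 MPa, tensile since the rod is trying to contract.

σ ≈ 50.6 MPa (tensile)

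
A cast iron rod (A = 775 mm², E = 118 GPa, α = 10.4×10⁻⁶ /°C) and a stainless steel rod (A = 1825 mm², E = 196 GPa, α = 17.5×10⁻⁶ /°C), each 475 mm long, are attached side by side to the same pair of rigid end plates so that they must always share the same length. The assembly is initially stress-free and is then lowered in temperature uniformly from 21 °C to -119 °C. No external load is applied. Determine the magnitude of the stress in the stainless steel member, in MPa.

Both members must finish at the same length. With the larger α, the stainless steel tends to over-contract; the plates restrain it, putting the stainless steel in tension and the cast iron in compression. With no external load the two internal forces are equal and opposite, magnitude P.
Equating the net (thermal + elastic) strains gives |α₁ − α₂|·ΔT = P·[1/(A₁E₁) + 1/(A₂E₂)].
|α₁ − α₂|·ΔT = 7.1×10⁻⁶ × 140 = 0.000994.
1/(A₁E₁) + 1/(A₂E₂) = 1/(775×118×10³) + 1/(1825×196×10³) = 1.373×10⁻⁸ N⁻¹.
P = 0.000994 / 1.373×10⁻⁸ = 72390 N = 72.39 kN.
σ_{stainless steel} = P/A₂ = 72390/1825 = 39.67 MPa, tensile.

σ ≈ 39.7 MPa (tensile)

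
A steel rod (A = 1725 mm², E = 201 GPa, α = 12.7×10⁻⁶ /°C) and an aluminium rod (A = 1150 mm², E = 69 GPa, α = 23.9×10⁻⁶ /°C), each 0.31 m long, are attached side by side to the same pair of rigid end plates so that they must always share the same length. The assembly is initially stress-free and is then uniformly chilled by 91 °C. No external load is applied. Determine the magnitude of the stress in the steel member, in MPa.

σ ≈ 38.2 MPa (compressive)

Both members must finish at the same length. With the larger α, the aluminium tends to over-contract; the plates restrain it, putting the aluminium in tension and the steel in compression. With no external load the two internal forces are equal and opposite, magnitude P.
Compatibility of the two members (thermal + elastic change equal): (α₁ − α₂)ΔT = P·[1/(A₁E₁) + 1/(A₂E₂)].
|α₁ − α₂|·ΔT = 11.2×10⁻⁶ × 91 = 0.001019.
1/(A₁E₁) + 1/(A₂E₂) = 1/(1725×201×10³) + 1/(1150×69×10³) = 1.549×10⁻⁸ N⁻¹.
So P = 0.001019 / 1.549×10⁻⁸ = 65.81 kN.
σ_{steel} = P/A₁ = 65810/1725 = 38.15 MPa, compressive.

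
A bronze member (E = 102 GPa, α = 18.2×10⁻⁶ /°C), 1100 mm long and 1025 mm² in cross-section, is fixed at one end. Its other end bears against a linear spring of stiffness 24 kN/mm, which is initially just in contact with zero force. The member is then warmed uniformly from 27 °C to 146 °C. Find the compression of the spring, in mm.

If the spring were absent the member would lengthen by αΔT L = 18.2×10⁻⁶ × 119 × 1100 = 2.382 mm.
With a force P in the spring, the elastic change of the member is PL/(AE) and that of the spring is P/k; compatibility requires their sum to equal δ_free.
P [ L/(AE) + 1/k ] = δ_free → P [ 1100/(1025×102×10³) + 1/(24×10³) ] = 2.382.
P = 2.382 / 5.219×10⁻⁵ = 45650 N.
Spring compression = P/k = 45650/(24×10³) = 1.902 mm.

δ ≈ 1.9 mm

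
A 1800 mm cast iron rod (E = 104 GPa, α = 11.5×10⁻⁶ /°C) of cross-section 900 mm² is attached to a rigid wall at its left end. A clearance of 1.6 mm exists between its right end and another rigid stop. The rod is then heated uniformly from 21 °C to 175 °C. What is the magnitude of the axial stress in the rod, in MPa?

Unrestrained expansion: δ_free = αΔT L = 11.5×10⁻⁶ × 154 × 1800 = 3.188 mm.
After closing the 1.6 mm clearance, 3.188 − 1.6 = 1.588 mm of expansion remains to be suppressed by the wall.
That suppressed elongation corresponds to σ = E·Δ/L = 104×10³ × 1.588/1800 = 91.74 MPa.

σ ≈ 91.7 MPa (compressive)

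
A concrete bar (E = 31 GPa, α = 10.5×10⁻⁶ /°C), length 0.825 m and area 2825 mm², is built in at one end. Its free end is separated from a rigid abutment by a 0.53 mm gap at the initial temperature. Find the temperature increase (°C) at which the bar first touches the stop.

The gap closes when αΔT L = 0.53 mm, since the bar is still unstressed at that instant.
ΔT = 0.53 / (10.5×10⁻⁶ × 825) = 61.18 °C.

ΔT ≈ 61.2 °C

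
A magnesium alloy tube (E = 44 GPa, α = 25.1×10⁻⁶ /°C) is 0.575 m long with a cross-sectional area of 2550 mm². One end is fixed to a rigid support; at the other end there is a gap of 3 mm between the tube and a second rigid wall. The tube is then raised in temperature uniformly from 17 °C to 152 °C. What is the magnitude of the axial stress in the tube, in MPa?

σ ≈ 0 MPa

Unrestrained expansion: δ_free = αΔT L = 25.1×10⁻⁶ × 135 × 575 = 1.948 mm.
This is smaller than the 3 mm clearance, so the tube expands freely without reaching the stop — the stress is zero.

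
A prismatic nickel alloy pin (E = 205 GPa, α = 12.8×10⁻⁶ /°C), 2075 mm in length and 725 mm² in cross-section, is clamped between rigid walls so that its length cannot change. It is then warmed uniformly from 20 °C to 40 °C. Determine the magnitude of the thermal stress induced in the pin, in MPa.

σ ≈ 52.5 MPa (compressive)

Because both ends are immovable the net strain is zero, and the suppressed thermal strain is αΔT = 12.8×10⁻⁶ × 20 = 256×10⁻⁶.
The stress required to suppress this strain is σ = Eε = 205×10³ × 256×10⁻⁶ = 52.48 MPa, compressive since the pin is trying to expand.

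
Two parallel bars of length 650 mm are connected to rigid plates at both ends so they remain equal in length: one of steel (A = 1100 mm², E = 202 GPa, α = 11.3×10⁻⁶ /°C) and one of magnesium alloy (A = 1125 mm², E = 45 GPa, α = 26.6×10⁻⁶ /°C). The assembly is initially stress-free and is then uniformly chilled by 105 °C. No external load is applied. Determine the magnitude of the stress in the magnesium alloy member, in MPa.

The magnesium alloy has the larger α, so on cooling it would change length more than the steel if both were free. The rigid plates force a common final length, so the magnesium alloy is put into tension and the steel into compression, with equal and opposite forces P (no external load).
Equating the net (thermal + elastic) strains gives |α₁ − α₂|·ΔT = P·[1/(A₁E₁) + 1/(A₂E₂)].
|α₁ − α₂|·ΔT = 15.3×10⁻⁶ × 105 = 0.001606.
1/(A₁E₁) + 1/(A₂E₂) = 1/(1100×202×10³) + 1/(1125×45×10³) = 2.425×10⁻⁸ N⁻¹.
P = 0.001606 / 2.425×10⁻⁸ = 66240 N = 66.24 kN.
σ_{magnesium alloy} = P/A₂ = 66240/1125 = 58.88 MPa, tensile.

σ ≈ 58.9 MPa (tensile)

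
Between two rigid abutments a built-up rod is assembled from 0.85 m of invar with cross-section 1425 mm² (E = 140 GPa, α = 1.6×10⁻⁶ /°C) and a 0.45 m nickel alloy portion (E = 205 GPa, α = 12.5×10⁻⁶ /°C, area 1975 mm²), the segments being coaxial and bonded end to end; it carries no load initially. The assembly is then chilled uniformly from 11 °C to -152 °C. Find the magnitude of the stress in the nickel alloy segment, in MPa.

If the supports were absent, the total length change would be Σ αᵢΔT Lᵢ = 1.6×10⁻⁶×163×850 + 12.5×10⁻⁶×163×450 = 1.139 mm.
The rigid supports impose zero overall length change; the single axial force P common to all segments must satisfy P Σ Lᵢ/(AᵢEᵢ) = δ_free.
The series flexibility is Σ Lᵢ/(AᵢEᵢ) = 850/(1425×140×10³) + 450/(1975×205×10³) = 5.372×10⁻⁶ mm/N.
P = 1.139 / 5.372×10⁻⁶ = 211900 N = 211.9 kN, tensile.
σ_{nickel alloy} = P / A = 211900 / 1975 = 107.3 MPa.

σ ≈ 107 MPa (tensile)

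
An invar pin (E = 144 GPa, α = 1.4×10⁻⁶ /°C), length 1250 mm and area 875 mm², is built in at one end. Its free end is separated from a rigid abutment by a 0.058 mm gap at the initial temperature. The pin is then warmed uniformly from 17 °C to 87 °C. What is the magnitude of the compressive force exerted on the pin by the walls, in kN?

Unrestrained expansion: δ_free = αΔT L = 1.4×10⁻⁶ × 70 × 1250 = 0.1225 mm.
The gap closes (δ_free > 0.058 mm) and the wall then resists a further 0.1225 − 0.058 = 0.0645 mm of expansion.
That suppressed elongation corresponds to σ = E·Δ/L = 144×10³ × 0.0645/1250 = 7.43 MPa.
P = σA = 7.43 × 875 = 6.502 kN.

P ≈ 6.5 kN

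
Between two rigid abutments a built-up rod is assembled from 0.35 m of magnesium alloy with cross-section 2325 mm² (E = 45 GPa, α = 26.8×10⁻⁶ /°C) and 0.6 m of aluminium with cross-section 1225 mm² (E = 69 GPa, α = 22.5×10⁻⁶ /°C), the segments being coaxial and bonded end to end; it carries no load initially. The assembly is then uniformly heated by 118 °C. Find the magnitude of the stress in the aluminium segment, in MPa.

σ ≈ 211 MPa (compressive)

With the walls removed the bar would change length by δ_free = Σ αᵢΔT Lᵢ = 26.8×10⁻⁶×118×350 + 22.5×10⁻⁶×118×600 = 2.7 mm.
The rigid supports impose zero overall length change; the single axial force P common to all segments must satisfy P Σ Lᵢ/(AᵢEᵢ) = δ_free.
The series flexibility is Σ Lᵢ/(AᵢEᵢ) = 350/(2325×45×10³) + 600/(1225×69×10³) = 1.044×10⁻⁵ mm/N.
Hence P = δ_free / Σ(L/AE) = 2.7/1.044×10⁻⁵ = 258.5 kN (compressive).
σ_{aluminium} = P / A = 258500 / 1225 = 211 MPa.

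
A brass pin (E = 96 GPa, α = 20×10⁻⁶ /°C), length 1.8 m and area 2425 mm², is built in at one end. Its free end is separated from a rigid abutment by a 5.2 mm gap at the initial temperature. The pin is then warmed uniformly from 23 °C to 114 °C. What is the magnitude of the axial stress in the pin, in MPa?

If the wall were absent the pin would grow by αΔT L = 20×10⁻⁶ × 91 × 1800 = 3.276 mm.
Since δ_free = 3.28 mm is less than the 5.2 mm gap, the pin never touches the wall. No axial force develops.

σ ≈ 0 MPa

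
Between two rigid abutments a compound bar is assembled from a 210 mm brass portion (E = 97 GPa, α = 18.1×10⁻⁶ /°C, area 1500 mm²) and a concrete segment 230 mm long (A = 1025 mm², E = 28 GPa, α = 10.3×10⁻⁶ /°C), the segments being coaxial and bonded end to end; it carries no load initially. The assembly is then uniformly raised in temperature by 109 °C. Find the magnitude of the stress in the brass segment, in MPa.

σ ≈ 47.4 MPa (compressive)

If the supports were absent, the total length change would be Σ αᵢΔT Lᵢ = 18.1×10⁻⁶×109×210 + 10.3×10⁻⁶×109×230 = 0.6725 mm.
The walls prevent any net length change, so an axial force P (same in every segment) develops. Compatibility: P · Σ Lᵢ/(AᵢEᵢ) = δ_free.
Σ Lᵢ/(AᵢEᵢ) = 210/(1500×97×10³) + 230/(1025×28×10³) = 9.457×10⁻⁶ mm/N.
P = 0.6725 / 9.457×10⁻⁶ = 71110 N = 71.11 kN, compressive.
σ_{brass} = P / A = 71110 / 1500 = 47.41 MPa.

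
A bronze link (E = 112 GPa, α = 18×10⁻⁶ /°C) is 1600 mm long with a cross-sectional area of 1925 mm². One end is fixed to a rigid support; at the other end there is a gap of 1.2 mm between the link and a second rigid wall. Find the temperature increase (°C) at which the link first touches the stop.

ΔT ≈ 41.7 °C

The gap closes when αΔT L = 1.2 mm, since the link is still unstressed at that instant.
ΔT = 1.2 / (18×10⁻⁶ × 1600) = 41.67 °C.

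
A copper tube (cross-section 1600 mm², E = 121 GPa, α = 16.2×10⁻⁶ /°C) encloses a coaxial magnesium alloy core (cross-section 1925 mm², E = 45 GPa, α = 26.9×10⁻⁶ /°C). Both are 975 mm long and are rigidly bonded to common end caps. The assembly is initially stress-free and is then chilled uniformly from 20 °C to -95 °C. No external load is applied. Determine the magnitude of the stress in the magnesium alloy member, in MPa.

σ ≈ 38.3 MPa (tensile)

Both members must finish at the same length. With the larger α, the magnesium alloy tends to over-contract; the plates restrain it, putting the magnesium alloy in tension and the copper in compression. With no external load the two internal forces are equal and opposite, magnitude P.
Equating the net (thermal + elastic) strains gives |α₁ − α₂|·ΔT = P·[1/(A₁E₁) + 1/(A₂E₂)].
|α₁ − α₂|·ΔT = 10.7×10⁻⁶ × 115 = 0.00123.
1/(A₁E₁) + 1/(A₂E₂) = 1/(1600×121×10³) + 1/(1925×45×10³) = 1.671×10⁻⁸ N⁻¹.
P = 0.00123 / 1.671×10⁻⁸ = 73640 N = 73.64 kN.
σ_{magnesium alloy} = P/A₂ = 73640/1925 = 38.26 MPa, tensile.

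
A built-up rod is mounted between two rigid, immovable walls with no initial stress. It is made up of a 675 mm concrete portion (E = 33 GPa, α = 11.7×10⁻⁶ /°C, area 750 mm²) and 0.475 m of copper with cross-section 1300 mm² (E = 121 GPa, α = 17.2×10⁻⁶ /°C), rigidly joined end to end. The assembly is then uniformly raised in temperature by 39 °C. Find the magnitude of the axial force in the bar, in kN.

With the walls removed the bar would change length by δ_free = Σ αᵢΔT Lᵢ = 11.7×10⁻⁶×39×675 + 17.2×10⁻⁶×39×475 = 0.6266 mm.
The rigid supports impose zero overall length change; the single axial force P common to all segments must satisfy P Σ Lᵢ/(AᵢEᵢ) = δ_free.
The series flexibility is Σ Lᵢ/(AᵢEᵢ) = 675/(750×33×10³) + 475/(1300×121×10³) = 3.029×10⁻⁵ mm/N.
P = 0.6266 / 3.029×10⁻⁵ = 20690 N = 20.69 kN, compressive.

P ≈ 20.7 kN (compressive)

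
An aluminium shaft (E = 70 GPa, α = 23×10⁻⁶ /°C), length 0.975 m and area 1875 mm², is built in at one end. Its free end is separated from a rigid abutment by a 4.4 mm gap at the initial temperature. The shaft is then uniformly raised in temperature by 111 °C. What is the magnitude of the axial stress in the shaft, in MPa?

Free thermal elongation = αΔT L = 23×10⁻⁶ × 111 × 975 = 2.489 mm.
Since δ_free = 2.49 mm is less than the 4.4 mm gap, the shaft never touches the wall. No axial force develops.

σ ≈ 0 MPa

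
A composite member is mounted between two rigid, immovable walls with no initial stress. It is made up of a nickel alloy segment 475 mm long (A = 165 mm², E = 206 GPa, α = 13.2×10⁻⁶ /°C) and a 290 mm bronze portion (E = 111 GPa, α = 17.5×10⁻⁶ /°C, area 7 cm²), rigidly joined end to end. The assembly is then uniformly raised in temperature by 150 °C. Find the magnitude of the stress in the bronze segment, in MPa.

If the supports were absent, the total length change would be Σ αᵢΔT Lᵢ = 13.2×10⁻⁶×150×475 + 17.5×10⁻⁶×150×290 = 1.702 mm.
Since the ends are fixed, an axial force P builds up, equal in every segment, with P · Σ Lᵢ/(AᵢEᵢ) = δ_free.
Σ Lᵢ/(AᵢEᵢ) = 475/(165×206×10³) + 290/(700×111×10³) = 1.771×10⁻⁵ mm/N.
Hence P = δ_free / Σ(L/AE) = 1.702/1.771×10⁻⁵ = 96.11 kN (compressive).
σ_{bronze} = P / A = 96110 / 700 = 137.3 MPa.

σ ≈ 137 MPa (compressive)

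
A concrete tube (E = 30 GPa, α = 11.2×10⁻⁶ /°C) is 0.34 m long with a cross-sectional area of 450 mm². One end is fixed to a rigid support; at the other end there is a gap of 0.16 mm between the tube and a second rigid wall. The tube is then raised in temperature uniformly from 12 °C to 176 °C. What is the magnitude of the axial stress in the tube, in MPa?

σ ≈ 41 MPa (compressive)

Unrestrained expansion: δ_free = αΔT L = 11.2×10⁻⁶ × 164 × 340 = 0.6245 mm.
After closing the 0.16 mm clearance, 0.6245 − 0.16 = 0.4645 mm of expansion remains to be suppressed by the wall.
Compatibility: PL/(AE) = 0.4645 mm, so σ = P/A = E × (0.4645/340) = 40.99 MPa.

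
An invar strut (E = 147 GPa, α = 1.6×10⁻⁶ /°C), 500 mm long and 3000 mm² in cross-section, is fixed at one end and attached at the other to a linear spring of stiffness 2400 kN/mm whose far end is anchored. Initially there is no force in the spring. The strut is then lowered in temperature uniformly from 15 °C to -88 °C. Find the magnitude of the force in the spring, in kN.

Free thermal contraction: δ_free = αΔT L = 1.6×10⁻⁶ × 103 × 500 = 0.0824 mm.
With a force P in the spring, the elastic change of the strut is PL/(AE) and that of the spring is P/k; compatibility requires their sum to equal δ_free.
So P = δ_free / [L/(AE) + 1/k] = 0.0824 / [ 500/(3000×147×10³) + 1/(2400×10³) ].
P = 0.0824 / 1.55×10⁻⁶ = 53150 N.

P ≈ 53.1 kN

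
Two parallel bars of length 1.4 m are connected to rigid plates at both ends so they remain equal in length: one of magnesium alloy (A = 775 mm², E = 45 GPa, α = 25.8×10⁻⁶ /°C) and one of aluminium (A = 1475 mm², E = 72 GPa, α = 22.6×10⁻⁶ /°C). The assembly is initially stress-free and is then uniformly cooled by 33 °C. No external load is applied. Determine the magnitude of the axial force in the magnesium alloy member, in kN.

P ≈ 2.77 kN (tensile in the magnesium alloy)

Both members must finish at the same length. With the larger α, the magnesium alloy tends to over-contract; the plates restrain it, putting the magnesium alloy in tension and the aluminium in compression. With no external load the two internal forces are equal and opposite, magnitude P.
Setting the final lengths equal and cancelling L: (α₁ − α₂)ΔT = P/(A₁E₁) + P/(A₂E₂).
|α₁ − α₂|·ΔT = 3.2×10⁻⁶ × 33 = 0.0001056.
1/(A₁E₁) + 1/(A₂E₂) = 1/(775×45×10³) + 1/(1475×72×10³) = 3.809×10⁻⁸ N⁻¹.
So P = 0.0001056 / 3.809×10⁻⁸ = 2.772 kN.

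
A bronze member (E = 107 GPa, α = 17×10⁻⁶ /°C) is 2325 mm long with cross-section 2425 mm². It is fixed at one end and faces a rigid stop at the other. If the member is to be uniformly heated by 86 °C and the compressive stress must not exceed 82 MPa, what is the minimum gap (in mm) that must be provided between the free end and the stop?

g ≈ 1.62 mm

Free expansion if unrestrained: δ_free = αΔT L = 17×10⁻⁶ × 86 × 2325 = 3.399 mm.
A stress of 82 MPa corresponds to the wall pushing the member back by σL/E = 82×2325/(107×10³) = 1.782 mm.
So the gap has to take up the difference, g_min = δ_free − σL/E = 3.399 − 1.782 = 1.617 mm.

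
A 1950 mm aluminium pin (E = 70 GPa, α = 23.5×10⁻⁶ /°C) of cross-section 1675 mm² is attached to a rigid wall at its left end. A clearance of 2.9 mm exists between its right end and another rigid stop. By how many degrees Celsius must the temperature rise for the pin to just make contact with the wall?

ΔT ≈ 63.3 °C

Contact occurs when the free expansion equals the gap: αΔT L = 2.9 mm.
ΔT = 2.9 / (23.5×10⁻⁶ × 1950) = 63.28 °C.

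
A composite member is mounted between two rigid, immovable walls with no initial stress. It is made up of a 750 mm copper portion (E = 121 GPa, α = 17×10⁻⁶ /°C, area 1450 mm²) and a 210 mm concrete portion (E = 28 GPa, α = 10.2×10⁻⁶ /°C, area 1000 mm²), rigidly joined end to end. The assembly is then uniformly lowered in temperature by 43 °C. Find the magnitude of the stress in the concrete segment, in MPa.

Free thermal contraction of the whole bar: Σ αᵢΔT Lᵢ = 17×10⁻⁶×43×750 + 10.2×10⁻⁶×43×210 = 0.6404 mm.
The rigid supports impose zero overall length change; the single axial force P common to all segments must satisfy P Σ Lᵢ/(AᵢEᵢ) = δ_free.
Σ Lᵢ/(AᵢEᵢ) = 750/(1450×121×10³) + 210/(1000×28×10³) = 1.177×10⁻⁵ mm/N.
P = 0.6404 / 1.177×10⁻⁵ = 54380 N = 54.38 kN, tensile.
σ_{concrete} = P / A = 54380 / 1000 = 54.38 MPa.

σ ≈ 54.4 MPa (tensile)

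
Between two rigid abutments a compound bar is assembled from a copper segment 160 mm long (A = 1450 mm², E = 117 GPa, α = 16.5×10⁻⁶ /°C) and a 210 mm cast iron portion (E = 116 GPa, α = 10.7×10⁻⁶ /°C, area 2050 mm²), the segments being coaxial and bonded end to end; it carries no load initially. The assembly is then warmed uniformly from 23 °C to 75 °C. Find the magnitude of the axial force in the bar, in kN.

P ≈ 139 kN (compressive)

Free thermal expansion of the whole bar: Σ αᵢΔT Lᵢ = 16.5×10⁻⁶×52×160 + 10.7×10⁻⁶×52×210 = 0.2541 mm.
The rigid supports impose zero overall length change; the single axial force P common to all segments must satisfy P Σ Lᵢ/(AᵢEᵢ) = δ_free.
Σ Lᵢ/(AᵢEᵢ) = 160/(1450×117×10³) + 210/(2050×116×10³) = 1.826×10⁻⁶ mm/N.
So P = 0.2541 / 1.826×10⁻⁶ = 139.2 kN, compressive.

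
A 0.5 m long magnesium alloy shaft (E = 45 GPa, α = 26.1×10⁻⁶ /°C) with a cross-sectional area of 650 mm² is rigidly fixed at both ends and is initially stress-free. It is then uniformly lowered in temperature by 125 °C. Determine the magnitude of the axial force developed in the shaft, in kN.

P ≈ 95.4 kN (tensile)

The ends cannot move, so σ = EαΔT = 45×10³ × 26.1×10⁻⁶ × 125 = 146.8 MPa.
P = AEαΔT = 650 × 45×10³ × 26.1×10⁻⁶ × 125 = 95.43 kN (tensile).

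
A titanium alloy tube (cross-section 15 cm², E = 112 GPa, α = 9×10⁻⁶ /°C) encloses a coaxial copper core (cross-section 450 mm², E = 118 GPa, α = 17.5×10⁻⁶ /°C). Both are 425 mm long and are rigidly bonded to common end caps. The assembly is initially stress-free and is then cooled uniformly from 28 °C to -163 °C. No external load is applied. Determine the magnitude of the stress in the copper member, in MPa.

Equilibrium of a rigid end plate with no external load gives equal and opposite internal forces ±P in the two members. Since α_{copper} > α_{titanium alloy}, cooling drives the copper into tension and the titanium alloy into compression.
Setting the final lengths equal and cancelling L: (α₁ − α₂)ΔT = P/(A₁E₁) + P/(A₂E₂).
|α₁ − α₂|·ΔT = 8.5×10⁻⁶ × 191 = 0.001623.
1/(A₁E₁) + 1/(A₂E₂) = 1/(1500×112×10³) + 1/(450×118×10³) = 2.478×10⁻⁸ N⁻¹.
P = 0.001623 / 2.478×10⁻⁸ = 65500 N = 65.5 kN.
σ_{copper} = P/A₂ = 65500/450 = 145.6 MPa, tensile.

σ ≈ 146 MPa (tensile)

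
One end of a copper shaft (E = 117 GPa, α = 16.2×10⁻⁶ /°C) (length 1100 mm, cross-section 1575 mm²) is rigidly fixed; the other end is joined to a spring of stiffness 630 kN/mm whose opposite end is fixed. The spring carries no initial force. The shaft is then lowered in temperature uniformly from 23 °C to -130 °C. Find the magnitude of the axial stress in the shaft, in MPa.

The unrestrained thermal change is αΔT L = 16.2×10⁻⁶ × 153 × 1100 = 2.726 mm.
Let P be the tensile force in the spring. The shaft extends elastically by PL/(AE) and the spring stretches by P/k; together these equal δ_free.
P [ L/(AE) + 1/k ] = δ_free → P [ 1100/(1575×117×10³) + 1/(630×10³) ] = 2.726.
P = 2.726 / 7.557×10⁻⁶ = 360800 N.
σ = P/A = 360800/1575 = 229.1 MPa.

σ ≈ 229 MPa (tensile)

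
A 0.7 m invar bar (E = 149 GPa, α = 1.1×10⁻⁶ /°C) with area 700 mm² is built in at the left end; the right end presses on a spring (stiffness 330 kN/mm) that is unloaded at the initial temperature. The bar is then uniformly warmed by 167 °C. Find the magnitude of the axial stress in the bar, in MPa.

σ ≈ 18.9 MPa (compressive)

The unrestrained thermal change is αΔT L = 1.1×10⁻⁶ × 167 × 700 = 0.1286 mm.
With a force P in the spring, the elastic change of the bar is PL/(AE) and that of the spring is P/k; compatibility requires their sum to equal δ_free.
So P = δ_free / [L/(AE) + 1/k] = 0.1286 / [ 700/(700×149×10³) + 1/(330×10³) ].
P = 0.1286 / 9.742×10⁻⁶ = 13200 N.
σ = P/A = 13200/700 = 18.86 MPa.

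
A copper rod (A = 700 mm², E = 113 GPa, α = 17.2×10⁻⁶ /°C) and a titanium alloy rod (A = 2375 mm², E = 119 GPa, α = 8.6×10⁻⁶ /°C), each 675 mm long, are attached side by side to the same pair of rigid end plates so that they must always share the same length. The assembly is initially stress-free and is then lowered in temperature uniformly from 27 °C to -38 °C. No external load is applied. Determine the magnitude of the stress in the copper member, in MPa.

Equilibrium of a rigid end plate with no external load gives equal and opposite internal forces ±P in the two members. Since α_{copper} > α_{titanium alloy}, cooling drives the copper into tension and the titanium alloy into compression.
Equating the net (thermal + elastic) strains gives |α₁ − α₂|·ΔT = P·[1/(A₁E₁) + 1/(A₂E₂)].
|α₁ − α₂|·ΔT = 8.6×10⁻⁶ × 65 = 0.000559.
1/(A₁E₁) + 1/(A₂E₂) = 1/(700×113×10³) + 1/(2375×119×10³) = 1.618×10⁻⁸ N⁻¹.
So P = 0.000559 / 1.618×10⁻⁸ = 34.55 kN.
σ_{copper} = P/A₁ = 34550/700 = 49.35 MPa, tensile.

σ ≈ 49.4 MPa (tensile)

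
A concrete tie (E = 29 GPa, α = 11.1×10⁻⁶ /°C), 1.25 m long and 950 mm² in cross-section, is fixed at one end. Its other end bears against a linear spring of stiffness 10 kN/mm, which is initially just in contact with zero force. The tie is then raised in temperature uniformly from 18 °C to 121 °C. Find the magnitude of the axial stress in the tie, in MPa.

Free thermal expansion: δ_free = αΔT L = 11.1×10⁻⁶ × 103 × 1250 = 1.429 mm.
Let P be the compressive force at the spring. The tie shortens elastically by PL/(AE) and the spring compresses by P/k; together these equal δ_free.
P [ L/(AE) + 1/k ] = δ_free → P [ 1250/(950×29×10³) + 1/(10×10³) ] = 1.429.
P = 1.429 / 0.0001454 = 9831 N.
σ = P/A = 9831/950 = 10.35 MPa.

σ ≈ 10.3 MPa (compressive)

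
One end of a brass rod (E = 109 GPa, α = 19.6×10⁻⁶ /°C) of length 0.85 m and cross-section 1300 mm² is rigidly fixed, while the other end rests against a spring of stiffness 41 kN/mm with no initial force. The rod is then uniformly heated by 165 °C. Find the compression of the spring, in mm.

δ ≈ 2.21 mm

The unrestrained thermal change is αΔT L = 19.6×10⁻⁶ × 165 × 850 = 2.749 mm.
With a force P in the spring, the elastic change of the rod is PL/(AE) and that of the spring is P/k; compatibility requires their sum to equal δ_free.
P [ L/(AE) + 1/k ] = δ_free → P [ 850/(1300×109×10³) + 1/(41×10³) ] = 2.749.
P = 2.749 / 3.039×10⁻⁵ = 90460 N.
Spring compression = P/k = 90460/(41×10³) = 2.206 mm.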